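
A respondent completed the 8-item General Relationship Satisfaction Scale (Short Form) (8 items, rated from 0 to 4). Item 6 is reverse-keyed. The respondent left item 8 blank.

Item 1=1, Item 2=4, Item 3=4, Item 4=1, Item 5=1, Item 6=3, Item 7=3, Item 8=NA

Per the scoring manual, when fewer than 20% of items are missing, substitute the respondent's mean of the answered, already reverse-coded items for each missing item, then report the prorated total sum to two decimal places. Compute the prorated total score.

17.14

Reverse-coded (on a 0–4 scale, reversed = 4 − raw):
  item 6: 4 − 3 = 1
Completed scored items (7 of 8): 1, 4, 4, 1, 1, 1, 3; sum = 15.
Person mean = 15 / 7 ≈ 2.1429
Prorated total = (15 / 7) × 8 = 17.14 (to 2 dp)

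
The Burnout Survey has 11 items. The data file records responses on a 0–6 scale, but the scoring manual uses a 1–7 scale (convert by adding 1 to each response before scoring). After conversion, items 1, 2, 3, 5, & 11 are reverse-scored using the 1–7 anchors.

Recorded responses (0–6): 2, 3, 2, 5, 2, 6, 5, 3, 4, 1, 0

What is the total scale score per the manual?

Convert to 1–7: 3, 4, 3, 6, 3, 7, 6, 4, 5, 2, 1
Reverse-coded (reversed = (1+7) − raw = 8 − raw):
  item 1: 8 − 3 = 5
  item 2: 8 − 4 = 4
  item 3: 8 − 3 = 5
  item 5: 8 − 3 = 5
  item 11: 8 − 1 = 7
Scored: 5, 4, 5, 6, 5, 7, 6, 4, 5, 2, 7
Total = 56

56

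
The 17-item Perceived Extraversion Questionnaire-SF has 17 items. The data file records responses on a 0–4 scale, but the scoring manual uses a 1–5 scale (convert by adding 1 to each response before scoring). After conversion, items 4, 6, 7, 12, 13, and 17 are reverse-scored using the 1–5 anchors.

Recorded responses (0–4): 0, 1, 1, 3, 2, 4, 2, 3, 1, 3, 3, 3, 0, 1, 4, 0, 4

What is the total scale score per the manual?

44

Convert to 1–5: 1, 2, 2, 4, 3, 5, 3, 4, 2, 4, 4, 4, 1, 2, 5, 1, 5
Reverse-coded (on a 1–5 scale, reversed = 6 − raw):
  item 4: 6 − 4 = 2
  item 6: 6 − 5 = 1
  item 7: 6 − 3 = 3
  item 12: 6 − 4 = 2
  item 13: 6 − 1 = 5
  item 17: 6 − 5 = 1
Scored: 1, 2, 2, 2, 3, 1, 3, 4, 2, 4, 4, 2, 5, 2, 5, 1, 1
Total = 44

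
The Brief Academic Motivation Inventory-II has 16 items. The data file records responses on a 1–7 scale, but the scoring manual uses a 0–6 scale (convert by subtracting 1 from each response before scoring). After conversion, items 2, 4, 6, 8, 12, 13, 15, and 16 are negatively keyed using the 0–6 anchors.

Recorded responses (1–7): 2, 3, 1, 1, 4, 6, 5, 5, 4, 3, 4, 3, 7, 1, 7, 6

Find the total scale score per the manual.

34

Convert to 0–6: 1, 2, 0, 0, 3, 5, 4, 4, 3, 2, 3, 2, 6, 0, 6, 5
Reverse-coded (reversed = (0+6) − raw = 6 − raw):
  item 2: 6 − 2 = 4
  item 4: 6 − 0 = 6
  item 6: 6 − 5 = 1
  item 8: 6 − 4 = 2
  item 12: 6 − 2 = 4
  item 13: 6 − 6 = 0
  item 15: 6 − 6 = 0
  item 16: 6 − 5 = 1
Scored: 1, 4, 0, 6, 3, 1, 4, 2, 3, 2, 3, 4, 0, 0, 0, 1
Total = 34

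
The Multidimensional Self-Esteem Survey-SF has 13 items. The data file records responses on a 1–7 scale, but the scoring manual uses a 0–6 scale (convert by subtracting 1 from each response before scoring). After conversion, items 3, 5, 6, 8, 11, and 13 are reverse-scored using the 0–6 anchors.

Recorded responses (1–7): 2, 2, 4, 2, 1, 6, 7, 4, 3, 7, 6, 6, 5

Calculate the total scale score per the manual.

38

Convert to 0–6: 1, 1, 3, 1, 0, 5, 6, 3, 2, 6, 5, 5, 4
Reverse-coded (reversed = (0+6) − raw = 6 − raw):
  item 3: 6 − 3 = 3
  item 5: 6 − 0 = 6
  item 6: 6 − 5 = 1
  item 8: 6 − 3 = 3
  item 11: 6 − 5 = 1
  item 13: 6 − 4 = 2
Scored: 1, 1, 3, 1, 6, 1, 6, 3, 2, 6, 1, 5, 2
Total = 38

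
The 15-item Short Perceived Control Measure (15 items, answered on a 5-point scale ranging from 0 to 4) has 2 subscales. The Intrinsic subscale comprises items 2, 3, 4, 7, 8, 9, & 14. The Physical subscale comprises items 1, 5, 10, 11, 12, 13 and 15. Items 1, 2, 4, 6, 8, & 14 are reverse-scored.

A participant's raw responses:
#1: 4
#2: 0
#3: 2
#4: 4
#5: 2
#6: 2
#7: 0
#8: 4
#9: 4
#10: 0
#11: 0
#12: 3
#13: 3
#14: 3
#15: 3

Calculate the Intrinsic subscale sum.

Intrinsic items: 2, 3, 4, 7, 8, 9, 14.
Of these, items 2, 4, 8, & 14 are reverse-scored; on a 0–4 scale, reversed = 4 − raw.
  item 2: 4 − 0 = 4
  item 3: 2
  item 4: 4 − 4 = 0
  item 7: 0
  item 8: 4 − 4 = 0
  item 9: 4
  item 14: 4 − 3 = 1
Sum = 4 + 2 + 0 + 0 + 0 + 4 + 1 = 11

11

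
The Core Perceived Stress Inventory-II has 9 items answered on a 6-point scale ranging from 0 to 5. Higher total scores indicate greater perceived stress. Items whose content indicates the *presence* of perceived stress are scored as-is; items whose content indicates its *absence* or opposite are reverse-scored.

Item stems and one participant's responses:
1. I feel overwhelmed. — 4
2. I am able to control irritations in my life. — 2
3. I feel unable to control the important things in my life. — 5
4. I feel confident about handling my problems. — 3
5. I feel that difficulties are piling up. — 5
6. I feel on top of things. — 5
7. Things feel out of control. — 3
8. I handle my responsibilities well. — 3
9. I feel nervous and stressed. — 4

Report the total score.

28

Items 2, 4, 6, 8 describe the absence/opposite of perceived stress → reverse-score.
reverse-coded value = 5 − response.
  item 1: 4
  item 2: 5 − 2 = 3
  item 3: 5
  item 4: 5 − 3 = 2
  item 5: 5
  item 6: 5 − 5 = 0
  item 7: 3
  item 8: 5 − 3 = 2
  item 9: 4
Total = 4 + 3 + 5 + 2 + 5 + 0 + 3 + 2 + 4 = 28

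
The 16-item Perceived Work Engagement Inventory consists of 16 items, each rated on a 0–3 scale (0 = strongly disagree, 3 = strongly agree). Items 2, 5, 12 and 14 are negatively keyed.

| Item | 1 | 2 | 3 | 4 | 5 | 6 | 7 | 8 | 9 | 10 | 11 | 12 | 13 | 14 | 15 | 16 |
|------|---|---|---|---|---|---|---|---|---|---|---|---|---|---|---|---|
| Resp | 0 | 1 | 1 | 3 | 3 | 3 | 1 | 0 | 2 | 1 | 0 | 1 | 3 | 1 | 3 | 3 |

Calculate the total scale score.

Reverse-coded items (on a 0–3 scale, reversed = 3 − raw):
  item 2: 3 − 1 = 2
  item 5: 3 − 3 = 0
  item 12: 3 − 1 = 2
  item 14: 3 − 1 = 2
Scored items: 0, 2, 1, 3, 0, 3, 1, 0, 2, 1, 0, 2, 3, 2, 3, 3
Total = 0 + 2 + 1 + 3 + 0 + 3 + 1 + 0 + 2 + 1 + 0 + 2 + 3 + 2 + 3 + 3 = 26

26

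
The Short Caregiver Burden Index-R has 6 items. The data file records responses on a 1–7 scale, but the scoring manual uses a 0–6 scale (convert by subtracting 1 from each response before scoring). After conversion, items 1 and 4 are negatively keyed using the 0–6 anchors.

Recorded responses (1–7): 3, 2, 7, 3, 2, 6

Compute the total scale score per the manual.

Convert to 0–6: 2, 1, 6, 2, 1, 5
Reverse-coded (reverse-coded value = 6 − response):
  item 1: 6 − 2 = 4
  item 4: 6 − 2 = 4
Scored: 4, 1, 6, 4, 1, 5
Total = 21

21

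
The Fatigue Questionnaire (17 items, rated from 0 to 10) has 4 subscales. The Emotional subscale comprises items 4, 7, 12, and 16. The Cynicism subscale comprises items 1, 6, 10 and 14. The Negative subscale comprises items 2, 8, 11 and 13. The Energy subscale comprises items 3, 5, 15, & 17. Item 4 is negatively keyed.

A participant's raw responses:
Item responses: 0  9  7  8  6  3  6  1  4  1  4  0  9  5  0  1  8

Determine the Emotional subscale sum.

9

Emotional items: 4, 7, 12, 16.
Of these, item 4 is negatively keyed; on a 0–10 scale, reversed = 10 − raw.
  item 4: 10 − 8 = 2
  item 7: 6
  item 12: 0
  item 16: 1
Sum = 2 + 6 + 0 + 1 = 9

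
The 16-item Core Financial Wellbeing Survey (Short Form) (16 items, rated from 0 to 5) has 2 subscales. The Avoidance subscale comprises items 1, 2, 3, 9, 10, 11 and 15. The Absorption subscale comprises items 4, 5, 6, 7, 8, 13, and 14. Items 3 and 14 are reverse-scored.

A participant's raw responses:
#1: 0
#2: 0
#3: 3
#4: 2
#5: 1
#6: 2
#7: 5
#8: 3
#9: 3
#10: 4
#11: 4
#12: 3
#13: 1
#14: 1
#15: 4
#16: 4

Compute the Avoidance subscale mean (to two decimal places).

2.43

Avoidance items: 1, 2, 3, 9, 10, 11, 15.
Of these, item 3 is reverse-scored; reverse-coded value = 5 − response.
  item 1: 0
  item 2: 0
  item 3: 5 − 3 = 2
  item 9: 3
  item 10: 4
  item 11: 4
  item 15: 4
Sum = 0 + 0 + 2 + 3 + 4 + 4 + 4 = 17
Mean = 17 / 7 = 2.43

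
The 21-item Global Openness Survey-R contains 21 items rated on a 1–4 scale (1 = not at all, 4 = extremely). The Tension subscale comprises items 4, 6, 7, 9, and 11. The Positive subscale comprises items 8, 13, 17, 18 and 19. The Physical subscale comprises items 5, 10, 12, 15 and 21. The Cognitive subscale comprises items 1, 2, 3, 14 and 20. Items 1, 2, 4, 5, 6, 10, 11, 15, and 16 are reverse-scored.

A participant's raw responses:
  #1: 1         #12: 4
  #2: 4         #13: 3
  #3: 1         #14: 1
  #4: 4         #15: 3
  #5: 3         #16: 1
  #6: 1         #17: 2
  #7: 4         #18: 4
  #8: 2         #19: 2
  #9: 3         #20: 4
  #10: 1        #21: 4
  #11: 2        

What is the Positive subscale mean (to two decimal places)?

2.60

Positive items: 8, 13, 17, 18, 19.
  item 8: 2
  item 13: 3
  item 17: 2
  item 18: 4
  item 19: 2
Sum = 2 + 3 + 2 + 4 + 2 = 13
Mean = 13 / 5 = 2.60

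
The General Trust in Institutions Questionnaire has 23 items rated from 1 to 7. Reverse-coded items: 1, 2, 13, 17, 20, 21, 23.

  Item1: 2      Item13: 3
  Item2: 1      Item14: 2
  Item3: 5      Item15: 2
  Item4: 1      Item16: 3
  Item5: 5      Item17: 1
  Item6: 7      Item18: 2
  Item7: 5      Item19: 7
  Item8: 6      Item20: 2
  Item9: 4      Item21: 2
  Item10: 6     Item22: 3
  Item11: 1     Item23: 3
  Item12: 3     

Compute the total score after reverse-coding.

104

Reverse-coded items use 8 − raw:
  item 1: 8 − 2 = 6
  item 2: 8 − 1 = 7
  item 13: 8 − 3 = 5
  item 17: 8 − 1 = 7
  item 20: 8 − 2 = 6
  item 21: 8 − 2 = 6
  item 23: 8 − 3 = 5
Scored responses: 6, 7, 5, 1, 5, 7, 5, 6, 4, 6, 1, 3, 5, 2, 2, 3, 7, 2, 7, 6, 6, 3, 5
Total = 6 + 7 + 5 + 1 + 5 + 7 + 5 + 6 + 4 + 6 + 1 + 3 + 5 + 2 + 2 + 3 + 7 + 2 + 7 + 6 + 6 + 3 + 5 = 104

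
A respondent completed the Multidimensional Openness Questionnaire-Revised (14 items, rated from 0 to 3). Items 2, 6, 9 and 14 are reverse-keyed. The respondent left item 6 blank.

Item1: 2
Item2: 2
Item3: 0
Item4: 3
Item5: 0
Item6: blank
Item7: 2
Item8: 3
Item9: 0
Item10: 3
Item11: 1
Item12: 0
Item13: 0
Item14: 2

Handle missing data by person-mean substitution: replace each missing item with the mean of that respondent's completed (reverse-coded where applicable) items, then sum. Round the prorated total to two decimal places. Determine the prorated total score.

20.46

Reverse-coded (on a 0–3 scale, reversed = 3 − raw):
  item 2: 3 − 2 = 1
  item 9: 3 − 0 = 3
  item 14: 3 − 2 = 1
Completed scored items (13 of 14): 2, 1, 0, 3, 0, 2, 3, 3, 3, 1, 0, 0, 1; sum = 19.
Person mean = 19 / 13 ≈ 1.4615
Prorated total = (19 / 13) × 14 = 20.46 (to 2 dp)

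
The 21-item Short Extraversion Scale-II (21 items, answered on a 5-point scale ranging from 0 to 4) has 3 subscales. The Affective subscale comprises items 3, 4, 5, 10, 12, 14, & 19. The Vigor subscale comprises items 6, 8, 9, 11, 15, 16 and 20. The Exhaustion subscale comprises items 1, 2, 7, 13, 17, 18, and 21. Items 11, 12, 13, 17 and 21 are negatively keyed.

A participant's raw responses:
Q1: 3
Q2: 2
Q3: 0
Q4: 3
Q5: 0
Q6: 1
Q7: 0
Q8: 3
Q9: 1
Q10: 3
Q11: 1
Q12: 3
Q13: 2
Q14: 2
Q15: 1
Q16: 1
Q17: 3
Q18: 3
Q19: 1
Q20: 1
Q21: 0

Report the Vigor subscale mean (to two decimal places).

1.57

Vigor items: 6, 8, 9, 11, 15, 16, 20.
Of these, item 11 is negatively keyed; reverse-coded value = 4 − response.
  item 6: 1
  item 8: 3
  item 9: 1
  item 11: 4 − 1 = 3
  item 15: 1
  item 16: 1
  item 20: 1
Sum = 1 + 3 + 1 + 3 + 1 + 1 + 1 = 11
Mean = 11 / 7 = 1.57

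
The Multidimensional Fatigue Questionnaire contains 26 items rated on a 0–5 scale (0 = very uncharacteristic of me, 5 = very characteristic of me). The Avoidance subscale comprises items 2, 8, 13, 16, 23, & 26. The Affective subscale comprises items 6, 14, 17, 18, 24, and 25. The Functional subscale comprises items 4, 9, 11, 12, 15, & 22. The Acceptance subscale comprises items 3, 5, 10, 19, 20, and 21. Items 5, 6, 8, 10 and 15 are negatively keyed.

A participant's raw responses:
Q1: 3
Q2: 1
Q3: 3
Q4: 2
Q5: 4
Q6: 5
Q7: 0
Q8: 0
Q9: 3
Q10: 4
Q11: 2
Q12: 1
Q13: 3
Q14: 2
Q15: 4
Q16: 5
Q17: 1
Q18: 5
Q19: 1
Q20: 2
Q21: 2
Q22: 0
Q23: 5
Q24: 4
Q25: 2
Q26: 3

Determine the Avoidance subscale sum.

Avoidance items: 2, 8, 13, 16, 23, 26.
Of these, item 8 is negatively keyed; on a 0–5 scale, reversed = 5 − raw.
  item 2: 1
  item 8: 5 − 0 = 5
  item 13: 3
  item 16: 5
  item 23: 5
  item 26: 3
Sum = 1 + 5 + 3 + 5 + 5 + 3 = 22

22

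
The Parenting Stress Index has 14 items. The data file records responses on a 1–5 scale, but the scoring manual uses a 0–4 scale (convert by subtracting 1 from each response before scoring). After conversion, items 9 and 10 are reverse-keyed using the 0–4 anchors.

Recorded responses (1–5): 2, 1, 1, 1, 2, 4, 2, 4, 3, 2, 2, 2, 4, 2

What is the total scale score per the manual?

20

Convert to 0–4: 1, 0, 0, 0, 1, 3, 1, 3, 2, 1, 1, 1, 3, 1
Reverse-coded (reverse-coded value = 4 − response):
  item 9: 4 − 2 = 2
  item 10: 4 − 1 = 3
Scored: 1, 0, 0, 0, 1, 3, 1, 3, 2, 3, 1, 1, 3, 1
Total = 20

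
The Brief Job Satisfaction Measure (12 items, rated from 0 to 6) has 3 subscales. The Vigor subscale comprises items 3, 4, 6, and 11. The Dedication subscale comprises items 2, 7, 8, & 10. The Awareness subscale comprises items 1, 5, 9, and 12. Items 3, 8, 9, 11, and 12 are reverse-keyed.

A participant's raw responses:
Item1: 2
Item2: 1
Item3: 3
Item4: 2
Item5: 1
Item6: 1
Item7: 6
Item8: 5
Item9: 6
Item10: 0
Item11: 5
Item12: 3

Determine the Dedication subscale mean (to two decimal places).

Dedication items: 2, 7, 8, 10.
Of these, item 8 is reverse-keyed; reverse-coded value = 6 − response.
  item 2: 1
  item 7: 6
  item 8: 6 − 5 = 1
  item 10: 0
Sum = 1 + 6 + 1 + 0 = 8
Mean = 8 / 4 = 2.00

2.00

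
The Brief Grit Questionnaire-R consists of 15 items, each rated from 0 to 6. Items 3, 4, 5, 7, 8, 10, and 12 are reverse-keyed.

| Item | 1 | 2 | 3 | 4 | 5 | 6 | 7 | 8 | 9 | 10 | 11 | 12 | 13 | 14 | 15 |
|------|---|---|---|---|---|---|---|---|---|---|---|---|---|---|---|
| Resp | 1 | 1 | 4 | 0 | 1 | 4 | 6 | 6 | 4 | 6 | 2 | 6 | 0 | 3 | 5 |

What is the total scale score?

Raw sum = 49. Reverse-keyed items: 3, 4, 5, 7, 8, 10, 12; their raw sum = 29.
Each reversal replaces raw with 6 − raw, changing the total by 6 − 2·raw per item.
Total = 49 + 7·6 − 2·29 = 49 + 42 − 58 = 33

33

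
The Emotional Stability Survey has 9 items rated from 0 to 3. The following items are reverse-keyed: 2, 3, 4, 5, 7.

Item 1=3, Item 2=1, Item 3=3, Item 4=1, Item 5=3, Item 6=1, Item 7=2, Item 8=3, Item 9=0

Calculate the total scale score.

12

Reverse-keyed items use 3 − raw:
  item 2: 3 − 1 = 2
  item 3: 3 − 3 = 0
  item 4: 3 − 1 = 2
  item 5: 3 − 3 = 0
  item 7: 3 − 2 = 1
After reverse-coding: 3, 2, 0, 2, 0, 1, 1, 3, 0
Total = 3 + 2 + 0 + 2 + 0 + 1 + 1 + 3 + 0 = 12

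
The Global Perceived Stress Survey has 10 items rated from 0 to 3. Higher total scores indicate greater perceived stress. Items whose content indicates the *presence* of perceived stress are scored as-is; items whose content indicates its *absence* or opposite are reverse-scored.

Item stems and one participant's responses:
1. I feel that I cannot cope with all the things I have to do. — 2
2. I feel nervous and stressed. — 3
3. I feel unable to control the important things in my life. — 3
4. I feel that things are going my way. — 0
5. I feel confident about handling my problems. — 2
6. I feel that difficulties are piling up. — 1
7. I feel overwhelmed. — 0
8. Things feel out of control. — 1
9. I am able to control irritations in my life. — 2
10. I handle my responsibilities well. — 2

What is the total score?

16

Items 4, 5, 9, 10 describe the absence/opposite of perceived stress → reverse-score.
on a 0–3 scale, reversed = 3 − raw.
  item 1: 2
  item 2: 3
  item 3: 3
  item 4: 3 − 0 = 3
  item 5: 3 − 2 = 1
  item 6: 1
  item 7: 0
  item 8: 1
  item 9: 3 − 2 = 1
  item 10: 3 − 2 = 1
Total = 2 + 3 + 3 + 3 + 1 + 1 + 0 + 1 + 1 + 1 = 16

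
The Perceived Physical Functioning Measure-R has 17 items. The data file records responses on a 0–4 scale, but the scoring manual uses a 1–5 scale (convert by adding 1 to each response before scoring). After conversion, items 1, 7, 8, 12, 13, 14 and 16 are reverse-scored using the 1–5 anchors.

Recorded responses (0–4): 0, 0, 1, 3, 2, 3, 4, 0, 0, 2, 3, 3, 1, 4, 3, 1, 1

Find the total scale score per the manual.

Convert to 1–5: 1, 1, 2, 4, 3, 4, 5, 1, 1, 3, 4, 4, 2, 5, 4, 2, 2
Reverse-coded (on a 1–5 scale, reversed = 6 − raw):
  item 1: 6 − 1 = 5
  item 7: 6 − 5 = 1
  item 8: 6 − 1 = 5
  item 12: 6 − 4 = 2
  item 13: 6 − 2 = 4
  item 14: 6 − 5 = 1
  item 16: 6 − 2 = 4
Scored: 5, 1, 2, 4, 3, 4, 1, 5, 1, 3, 4, 2, 4, 1, 4, 4, 2
Total = 50

50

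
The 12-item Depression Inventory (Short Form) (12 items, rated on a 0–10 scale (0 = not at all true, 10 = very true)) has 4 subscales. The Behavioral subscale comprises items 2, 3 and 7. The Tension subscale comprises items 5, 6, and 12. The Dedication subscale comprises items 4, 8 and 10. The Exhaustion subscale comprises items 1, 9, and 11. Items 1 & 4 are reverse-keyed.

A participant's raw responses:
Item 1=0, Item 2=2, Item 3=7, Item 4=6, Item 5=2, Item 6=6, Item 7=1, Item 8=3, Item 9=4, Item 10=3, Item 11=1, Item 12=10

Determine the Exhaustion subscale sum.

15

Exhaustion items: 1, 9, 11.
Of these, item 1 is reverse-keyed; reverse-coded value = 10 − response.
  item 1: 10 − 0 = 10
  item 9: 4
  item 11: 1
Sum = 10 + 4 + 1 = 15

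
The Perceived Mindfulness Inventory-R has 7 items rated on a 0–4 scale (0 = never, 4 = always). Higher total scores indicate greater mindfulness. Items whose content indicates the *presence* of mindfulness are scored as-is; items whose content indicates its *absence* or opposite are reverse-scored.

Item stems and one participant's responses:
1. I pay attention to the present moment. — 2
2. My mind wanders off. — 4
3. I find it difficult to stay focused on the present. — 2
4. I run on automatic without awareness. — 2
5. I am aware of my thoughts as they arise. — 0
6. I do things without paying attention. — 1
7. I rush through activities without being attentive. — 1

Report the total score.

Items 2, 3, 4, 6, 7 describe the absence/opposite of mindfulness → reverse-score.
reverse-coded value = 4 − response.
  item 1: 2
  item 2: 4 − 4 = 0
  item 3: 4 − 2 = 2
  item 4: 4 − 2 = 2
  item 5: 0
  item 6: 4 − 1 = 3
  item 7: 4 − 1 = 3
Total = 2 + 0 + 2 + 2 + 0 + 3 + 3 = 12

12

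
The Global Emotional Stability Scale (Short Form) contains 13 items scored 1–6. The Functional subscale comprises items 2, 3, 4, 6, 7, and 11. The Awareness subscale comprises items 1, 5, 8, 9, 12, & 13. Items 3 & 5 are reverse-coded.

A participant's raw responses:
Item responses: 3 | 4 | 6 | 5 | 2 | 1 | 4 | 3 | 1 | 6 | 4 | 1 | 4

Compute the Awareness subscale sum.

Awareness items: 1, 5, 8, 9, 12, 13.
Of these, item 5 is reverse-coded; reverse-coded value = 7 − response.
  item 1: 3
  item 5: 7 − 2 = 5
  item 8: 3
  item 9: 1
  item 12: 1
  item 13: 4
Sum = 3 + 5 + 3 + 1 + 1 + 4 = 17

17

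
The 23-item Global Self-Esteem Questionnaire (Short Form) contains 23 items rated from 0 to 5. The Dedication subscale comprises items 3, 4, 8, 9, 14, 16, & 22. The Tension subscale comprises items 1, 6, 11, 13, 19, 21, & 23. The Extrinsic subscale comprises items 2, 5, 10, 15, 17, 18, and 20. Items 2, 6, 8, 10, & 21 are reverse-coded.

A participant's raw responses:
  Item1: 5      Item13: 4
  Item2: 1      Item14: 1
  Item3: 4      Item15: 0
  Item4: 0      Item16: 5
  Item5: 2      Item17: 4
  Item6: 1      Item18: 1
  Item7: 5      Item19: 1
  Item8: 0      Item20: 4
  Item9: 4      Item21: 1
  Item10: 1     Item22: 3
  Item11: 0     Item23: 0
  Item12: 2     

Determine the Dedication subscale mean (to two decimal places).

3.14

Dedication items: 3, 4, 8, 9, 14, 16, 22.
Of these, item 8 is reverse-coded; on a 0–5 scale, reversed = 5 − raw.
  item 3: 4
  item 4: 0
  item 8: 5 − 0 = 5
  item 9: 4
  item 14: 1
  item 16: 5
  item 22: 3
Sum = 4 + 0 + 5 + 4 + 1 + 5 + 3 = 22
Mean = 22 / 7 = 3.14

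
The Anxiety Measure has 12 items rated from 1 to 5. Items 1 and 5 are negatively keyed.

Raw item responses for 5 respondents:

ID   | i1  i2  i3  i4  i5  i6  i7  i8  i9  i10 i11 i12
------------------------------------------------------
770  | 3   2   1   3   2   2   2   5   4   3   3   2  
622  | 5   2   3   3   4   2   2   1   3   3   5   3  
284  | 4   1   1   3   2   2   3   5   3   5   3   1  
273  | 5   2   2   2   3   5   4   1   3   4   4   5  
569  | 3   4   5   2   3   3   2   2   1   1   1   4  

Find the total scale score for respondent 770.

Respondent 770 raw: 3, 2, 1, 3, 2, 2, 2, 5, 4, 3, 3, 2.
Reverse-coded (reverse-coded value = 6 − response):
  item 1: 6 − 3 = 3
  item 2: 2
  item 3: 1
  item 4: 3
  item 5: 6 − 2 = 4
  item 6: 2
  item 7: 2
  item 8: 5
  item 9: 4
  item 10: 3
  item 11: 3
  item 12: 2
Sum = 3 + 2 + 1 + 3 + 4 + 2 + 2 + 5 + 4 + 3 + 3 + 2 = 34

34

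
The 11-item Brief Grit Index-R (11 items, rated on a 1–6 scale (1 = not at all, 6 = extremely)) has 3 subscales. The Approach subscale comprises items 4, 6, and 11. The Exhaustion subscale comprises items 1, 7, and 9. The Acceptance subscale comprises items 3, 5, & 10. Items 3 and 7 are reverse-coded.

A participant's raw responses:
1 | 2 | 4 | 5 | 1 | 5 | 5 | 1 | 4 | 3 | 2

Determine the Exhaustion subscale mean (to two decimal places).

Exhaustion items: 1, 7, 9.
Of these, item 7 is reverse-coded; reverse-coded value = 7 − response.
  item 1: 1
  item 7: 7 − 5 = 2
  item 9: 4
Sum = 1 + 2 + 4 = 7
Mean = 7 / 3 = 2.33

2.33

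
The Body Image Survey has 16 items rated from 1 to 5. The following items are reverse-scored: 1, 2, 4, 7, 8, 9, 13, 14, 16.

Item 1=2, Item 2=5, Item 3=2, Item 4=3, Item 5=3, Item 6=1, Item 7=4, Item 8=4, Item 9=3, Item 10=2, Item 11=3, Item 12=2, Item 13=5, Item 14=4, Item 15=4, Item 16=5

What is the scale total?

36

Reverse-scored items use 6 − raw:
  item 1: 6 − 2 = 4
  item 2: 6 − 5 = 1
  item 4: 6 − 3 = 3
  item 7: 6 − 4 = 2
  item 8: 6 − 4 = 2
  item 9: 6 − 3 = 3
  item 13: 6 − 5 = 1
  item 14: 6 − 4 = 2
  item 16: 6 − 5 = 1
Scored items: 4, 1, 2, 3, 3, 1, 2, 2, 3, 2, 3, 2, 1, 2, 4, 1
Total = 4 + 1 + 2 + 3 + 3 + 1 + 2 + 2 + 3 + 2 + 3 + 2 + 1 + 2 + 4 + 1 = 36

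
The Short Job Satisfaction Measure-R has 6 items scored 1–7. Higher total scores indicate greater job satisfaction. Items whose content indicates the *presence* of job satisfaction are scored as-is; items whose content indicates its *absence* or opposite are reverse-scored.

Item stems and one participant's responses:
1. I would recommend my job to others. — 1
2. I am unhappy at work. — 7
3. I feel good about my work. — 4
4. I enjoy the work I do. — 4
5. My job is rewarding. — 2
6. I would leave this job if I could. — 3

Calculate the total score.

Items 2, 6 describe the absence/opposite of job satisfaction → reverse-score.
reverse-coded value = 8 − response.
  item 1: 1
  item 2: 8 − 7 = 1
  item 3: 4
  item 4: 4
  item 5: 2
  item 6: 8 − 3 = 5
Total = 1 + 1 + 4 + 4 + 2 + 5 = 17

17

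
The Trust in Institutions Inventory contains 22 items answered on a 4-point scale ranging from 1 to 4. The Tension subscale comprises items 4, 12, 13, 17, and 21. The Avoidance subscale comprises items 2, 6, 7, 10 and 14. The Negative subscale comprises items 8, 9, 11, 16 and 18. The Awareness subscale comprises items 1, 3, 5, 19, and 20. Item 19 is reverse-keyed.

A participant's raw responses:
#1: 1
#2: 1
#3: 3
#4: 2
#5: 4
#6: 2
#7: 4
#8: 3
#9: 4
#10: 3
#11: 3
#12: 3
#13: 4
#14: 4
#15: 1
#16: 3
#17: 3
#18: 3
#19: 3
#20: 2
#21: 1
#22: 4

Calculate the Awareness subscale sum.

Awareness items: 1, 3, 5, 19, 20.
Of these, item 19 is reverse-keyed; on a 1–4 scale, reversed = 5 − raw.
  item 1: 1
  item 3: 3
  item 5: 4
  item 19: 5 − 3 = 2
  item 20: 2
Sum = 1 + 3 + 4 + 2 + 2 = 12

12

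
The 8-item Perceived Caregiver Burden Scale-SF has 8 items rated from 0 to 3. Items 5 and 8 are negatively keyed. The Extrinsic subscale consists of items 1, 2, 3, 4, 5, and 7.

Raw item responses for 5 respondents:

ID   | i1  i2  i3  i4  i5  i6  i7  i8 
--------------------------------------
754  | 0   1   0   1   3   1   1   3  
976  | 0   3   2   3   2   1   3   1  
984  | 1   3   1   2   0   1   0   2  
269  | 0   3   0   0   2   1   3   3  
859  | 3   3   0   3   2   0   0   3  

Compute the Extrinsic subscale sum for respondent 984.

10

Respondent 984 raw: 1, 3, 1, 2, 0, 1, 0, 2.
Extrinsic items: 1, 2, 3, 4, 5, 7.
Reverse-coded (reverse-coded value = 3 − response):
  item 1: 1
  item 2: 3
  item 3: 1
  item 4: 2
  item 5: 3 − 0 = 3
  item 7: 0
Sum = 1 + 3 + 1 + 2 + 3 + 0 = 10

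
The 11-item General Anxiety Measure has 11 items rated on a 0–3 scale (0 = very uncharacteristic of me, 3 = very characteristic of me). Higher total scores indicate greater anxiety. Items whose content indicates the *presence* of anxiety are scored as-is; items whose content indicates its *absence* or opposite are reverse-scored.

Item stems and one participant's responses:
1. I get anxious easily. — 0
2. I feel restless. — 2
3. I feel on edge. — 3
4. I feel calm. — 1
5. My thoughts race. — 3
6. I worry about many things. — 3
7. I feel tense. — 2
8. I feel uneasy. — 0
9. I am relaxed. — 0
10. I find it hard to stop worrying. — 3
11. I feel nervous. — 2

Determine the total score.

23

Items 4, 9 describe the absence/opposite of anxiety → reverse-score.
on a 0–3 scale, reversed = 3 − raw.
  item 1: 0
  item 2: 2
  item 3: 3
  item 4: 3 − 1 = 2
  item 5: 3
  item 6: 3
  item 7: 2
  item 8: 0
  item 9: 3 − 0 = 3
  item 10: 3
  item 11: 2
Total = 0 + 2 + 3 + 2 + 3 + 3 + 2 + 0 + 3 + 3 + 2 = 23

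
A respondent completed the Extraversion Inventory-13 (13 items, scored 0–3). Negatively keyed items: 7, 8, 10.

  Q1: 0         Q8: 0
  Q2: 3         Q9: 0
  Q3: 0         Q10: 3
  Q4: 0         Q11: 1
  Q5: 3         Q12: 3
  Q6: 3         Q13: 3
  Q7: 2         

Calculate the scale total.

Negatively keyed items use 3 − raw:
  item 7: 3 − 2 = 1
  item 8: 3 − 0 = 3
  item 10: 3 − 3 = 0
Scored responses: 0, 3, 0, 0, 3, 3, 1, 3, 0, 0, 1, 3, 3
Total = 0 + 3 + 0 + 0 + 3 + 3 + 1 + 3 + 0 + 0 + 1 + 3 + 3 = 20

20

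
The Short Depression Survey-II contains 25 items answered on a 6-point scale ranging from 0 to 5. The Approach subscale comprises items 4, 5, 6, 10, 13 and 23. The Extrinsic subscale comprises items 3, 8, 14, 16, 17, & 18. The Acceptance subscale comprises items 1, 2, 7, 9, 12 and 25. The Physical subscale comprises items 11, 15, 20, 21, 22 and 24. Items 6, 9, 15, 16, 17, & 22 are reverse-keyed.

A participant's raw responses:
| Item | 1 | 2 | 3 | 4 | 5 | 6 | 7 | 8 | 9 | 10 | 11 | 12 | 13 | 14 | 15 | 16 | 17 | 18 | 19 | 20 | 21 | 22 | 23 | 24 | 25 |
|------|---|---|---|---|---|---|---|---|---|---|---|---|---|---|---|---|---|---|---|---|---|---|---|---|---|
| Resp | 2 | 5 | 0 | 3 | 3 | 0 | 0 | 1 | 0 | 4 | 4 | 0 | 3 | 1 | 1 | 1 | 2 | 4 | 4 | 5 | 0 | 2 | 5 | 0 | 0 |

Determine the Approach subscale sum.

Approach items: 4, 5, 6, 10, 13, 23.
Of these, item 6 is reverse-keyed; reverse-coded value = 5 − response.
  item 4: 3
  item 5: 3
  item 6: 5 − 0 = 5
  item 10: 4
  item 13: 3
  item 23: 5
Sum = 3 + 3 + 5 + 4 + 3 + 5 = 23

23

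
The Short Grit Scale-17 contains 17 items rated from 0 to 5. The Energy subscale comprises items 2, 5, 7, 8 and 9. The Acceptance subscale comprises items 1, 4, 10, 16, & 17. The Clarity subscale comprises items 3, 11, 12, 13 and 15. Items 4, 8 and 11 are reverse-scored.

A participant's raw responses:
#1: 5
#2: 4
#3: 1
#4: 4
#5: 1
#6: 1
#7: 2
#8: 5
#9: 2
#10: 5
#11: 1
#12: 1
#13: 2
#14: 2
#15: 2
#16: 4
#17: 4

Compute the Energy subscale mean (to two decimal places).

Energy items: 2, 5, 7, 8, 9.
Of these, item 8 is reverse-scored; reverse-coded value = 5 − response.
  item 2: 4
  item 5: 1
  item 7: 2
  item 8: 5 − 5 = 0
  item 9: 2
Sum = 4 + 1 + 2 + 0 + 2 = 9
Mean = 9 / 5 = 1.80

1.80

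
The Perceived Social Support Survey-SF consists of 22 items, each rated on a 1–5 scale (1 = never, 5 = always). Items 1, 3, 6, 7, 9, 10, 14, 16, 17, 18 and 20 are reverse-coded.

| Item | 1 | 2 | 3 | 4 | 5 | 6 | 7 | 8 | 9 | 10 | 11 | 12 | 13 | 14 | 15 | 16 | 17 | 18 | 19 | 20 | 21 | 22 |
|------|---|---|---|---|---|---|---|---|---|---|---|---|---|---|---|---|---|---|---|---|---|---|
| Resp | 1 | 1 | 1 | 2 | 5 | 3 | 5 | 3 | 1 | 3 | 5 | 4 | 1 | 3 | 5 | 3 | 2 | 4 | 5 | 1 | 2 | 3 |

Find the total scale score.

Reverse-coded items (reversed = (1+5) − raw = 6 − raw):
  item 1: 6 − 1 = 5
  item 3: 6 − 1 = 5
  item 6: 6 − 3 = 3
  item 7: 6 − 5 = 1
  item 9: 6 − 1 = 5
  item 10: 6 − 3 = 3
  item 14: 6 − 3 = 3
  item 16: 6 − 3 = 3
  item 17: 6 − 2 = 4
  item 18: 6 − 4 = 2
  item 20: 6 − 1 = 5
After reverse-coding: 5, 1, 5, 2, 5, 3, 1, 3, 5, 3, 5, 4, 1, 3, 5, 3, 4, 2, 5, 5, 2, 3
Total = 5 + 1 + 5 + 2 + 5 + 3 + 1 + 3 + 5 + 3 + 5 + 4 + 1 + 3 + 5 + 3 + 4 + 2 + 5 + 5 + 2 + 3 = 75

75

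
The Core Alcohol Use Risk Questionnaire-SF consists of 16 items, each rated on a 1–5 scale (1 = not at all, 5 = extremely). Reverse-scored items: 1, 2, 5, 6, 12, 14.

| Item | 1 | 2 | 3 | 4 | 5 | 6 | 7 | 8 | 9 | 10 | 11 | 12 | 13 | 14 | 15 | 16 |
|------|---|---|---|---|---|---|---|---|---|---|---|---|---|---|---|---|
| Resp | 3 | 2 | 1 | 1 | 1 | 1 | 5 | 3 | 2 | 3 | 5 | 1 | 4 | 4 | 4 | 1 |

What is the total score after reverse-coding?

53

Reverse-coded items (on a 1–5 scale, reversed = 6 − raw):
  item 1: 6 − 3 = 3
  item 2: 6 − 2 = 4
  item 5: 6 − 1 = 5
  item 6: 6 − 1 = 5
  item 12: 6 − 1 = 5
  item 14: 6 − 4 = 2
Scored responses: 3, 4, 1, 1, 5, 5, 5, 3, 2, 3, 5, 5, 4, 2, 4, 1
Total = 3 + 4 + 1 + 1 + 5 + 5 + 5 + 3 + 2 + 3 + 5 + 5 + 4 + 2 + 4 + 1 = 53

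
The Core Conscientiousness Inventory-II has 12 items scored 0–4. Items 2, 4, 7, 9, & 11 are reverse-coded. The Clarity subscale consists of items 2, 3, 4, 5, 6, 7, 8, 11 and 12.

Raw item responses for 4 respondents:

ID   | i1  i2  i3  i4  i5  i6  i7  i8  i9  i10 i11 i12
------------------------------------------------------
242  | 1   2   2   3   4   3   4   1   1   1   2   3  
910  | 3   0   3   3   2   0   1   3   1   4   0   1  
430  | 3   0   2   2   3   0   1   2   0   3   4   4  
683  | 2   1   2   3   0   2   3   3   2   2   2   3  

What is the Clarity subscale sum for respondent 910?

21

Respondent 910 raw: 3, 0, 3, 3, 2, 0, 1, 3, 1, 4, 0, 1.
Clarity items: 2, 3, 4, 5, 6, 7, 8, 11, 12.
Reverse-coded (on a 0–4 scale, reversed = 4 − raw):
  item 2: 4 − 0 = 4
  item 3: 3
  item 4: 4 − 3 = 1
  item 5: 2
  item 6: 0
  item 7: 4 − 1 = 3
  item 8: 3
  item 11: 4 − 0 = 4
  item 12: 1
Sum = 4 + 3 + 1 + 2 + 0 + 3 + 3 + 4 + 1 = 21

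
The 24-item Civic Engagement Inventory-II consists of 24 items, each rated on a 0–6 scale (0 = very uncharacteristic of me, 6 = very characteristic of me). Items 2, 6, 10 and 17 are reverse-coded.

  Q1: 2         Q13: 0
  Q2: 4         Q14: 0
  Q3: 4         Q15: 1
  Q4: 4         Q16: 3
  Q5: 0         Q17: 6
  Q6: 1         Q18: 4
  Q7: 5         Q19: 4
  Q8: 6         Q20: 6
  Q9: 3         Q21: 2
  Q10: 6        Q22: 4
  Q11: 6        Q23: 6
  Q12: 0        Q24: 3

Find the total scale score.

Raw sum = 80. Reverse-coded items: 2, 6, 10, 17; their raw sum = 17.
Each reversal replaces raw with 6 − raw, changing the total by 6 − 2·raw per item.
Total = 80 + 4·6 − 2·17 = 80 + 24 − 34 = 70

70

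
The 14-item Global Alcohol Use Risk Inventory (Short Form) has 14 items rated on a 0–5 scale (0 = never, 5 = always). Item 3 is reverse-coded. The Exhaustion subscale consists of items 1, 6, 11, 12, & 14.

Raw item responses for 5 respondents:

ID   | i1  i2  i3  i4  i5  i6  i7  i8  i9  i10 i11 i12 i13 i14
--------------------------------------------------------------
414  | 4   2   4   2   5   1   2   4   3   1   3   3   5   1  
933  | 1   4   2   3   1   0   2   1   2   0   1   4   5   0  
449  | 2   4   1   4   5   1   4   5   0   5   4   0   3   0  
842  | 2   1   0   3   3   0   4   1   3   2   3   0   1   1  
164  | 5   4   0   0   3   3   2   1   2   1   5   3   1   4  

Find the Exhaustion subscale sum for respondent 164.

20

Respondent 164 raw: 5, 4, 0, 0, 3, 3, 2, 1, 2, 1, 5, 3, 1, 4.
Exhaustion items: 1, 6, 11, 12, 14.
Reverse-coded (on a 0–5 scale, reversed = 5 − raw):
  item 1: 5
  item 6: 3
  item 11: 5
  item 12: 3
  item 14: 4
Sum = 5 + 3 + 5 + 3 + 4 = 20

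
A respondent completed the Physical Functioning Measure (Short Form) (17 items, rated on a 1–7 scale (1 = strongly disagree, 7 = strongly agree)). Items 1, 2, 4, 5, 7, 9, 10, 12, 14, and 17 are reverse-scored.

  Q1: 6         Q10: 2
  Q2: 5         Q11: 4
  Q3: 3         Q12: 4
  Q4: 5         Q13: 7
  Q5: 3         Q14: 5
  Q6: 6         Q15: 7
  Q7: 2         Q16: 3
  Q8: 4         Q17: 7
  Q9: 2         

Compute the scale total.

73

Reverse-scored items use 8 − raw:
  item 1: 8 − 6 = 2
  item 2: 8 − 5 = 3
  item 4: 8 − 5 = 3
  item 5: 8 − 3 = 5
  item 7: 8 − 2 = 6
  item 9: 8 − 2 = 6
  item 10: 8 − 2 = 6
  item 12: 8 − 4 = 4
  item 14: 8 − 5 = 3
  item 17: 8 − 7 = 1
After reverse-coding: 2, 3, 3, 3, 5, 6, 6, 4, 6, 6, 4, 4, 7, 3, 7, 3, 1
Total = 2 + 3 + 3 + 3 + 5 + 6 + 6 + 4 + 6 + 6 + 4 + 4 + 7 + 3 + 7 + 3 + 1 = 73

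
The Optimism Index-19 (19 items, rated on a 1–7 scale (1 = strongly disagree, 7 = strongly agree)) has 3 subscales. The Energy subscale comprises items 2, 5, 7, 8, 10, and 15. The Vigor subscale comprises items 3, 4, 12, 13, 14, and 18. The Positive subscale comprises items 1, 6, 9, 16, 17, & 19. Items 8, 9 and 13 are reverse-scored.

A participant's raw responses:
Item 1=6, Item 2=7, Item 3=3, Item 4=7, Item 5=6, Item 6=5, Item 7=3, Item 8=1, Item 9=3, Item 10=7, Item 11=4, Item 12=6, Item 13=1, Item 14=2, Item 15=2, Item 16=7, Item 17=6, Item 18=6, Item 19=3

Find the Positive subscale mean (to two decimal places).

5.33

Positive items: 1, 6, 9, 16, 17, 19.
Of these, item 9 is reverse-scored; on a 1–7 scale, reversed = 8 − raw.
  item 1: 6
  item 6: 5
  item 9: 8 − 3 = 5
  item 16: 7
  item 17: 6
  item 19: 3
Sum = 6 + 5 + 5 + 7 + 6 + 3 = 32
Mean = 32 / 6 = 5.33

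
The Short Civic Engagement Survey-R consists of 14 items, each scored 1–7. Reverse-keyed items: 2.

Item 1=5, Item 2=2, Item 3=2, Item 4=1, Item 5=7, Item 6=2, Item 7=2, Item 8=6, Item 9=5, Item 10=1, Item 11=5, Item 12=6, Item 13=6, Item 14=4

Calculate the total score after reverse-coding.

58

Reversing item 2 with 8 − raw:
Total = 5 + (8−2) + 2 + 1 + 7 + 2 + 2 + 6 + 5 + 1 + 5 + 6 + 6 + 4
      = 5 + 6 + 2 + 1 + 7 + 2 + 2 + 6 + 5 + 1 + 5 + 6 + 6 + 4 = 58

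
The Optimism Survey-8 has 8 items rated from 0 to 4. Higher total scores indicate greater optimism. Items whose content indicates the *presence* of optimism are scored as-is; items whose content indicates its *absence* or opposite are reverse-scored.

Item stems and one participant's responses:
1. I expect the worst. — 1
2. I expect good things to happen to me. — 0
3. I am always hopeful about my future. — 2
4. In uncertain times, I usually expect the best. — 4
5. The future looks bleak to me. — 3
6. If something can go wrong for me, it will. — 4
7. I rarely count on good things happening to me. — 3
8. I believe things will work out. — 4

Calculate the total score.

Items 1, 5, 6, 7 describe the absence/opposite of optimism → reverse-score.
reverse-coded value = 4 − response.
  item 1: 4 − 1 = 3
  item 2: 0
  item 3: 2
  item 4: 4
  item 5: 4 − 3 = 1
  item 6: 4 − 4 = 0
  item 7: 4 − 3 = 1
  item 8: 4
Total = 3 + 0 + 2 + 4 + 1 + 0 + 1 + 4 = 15

15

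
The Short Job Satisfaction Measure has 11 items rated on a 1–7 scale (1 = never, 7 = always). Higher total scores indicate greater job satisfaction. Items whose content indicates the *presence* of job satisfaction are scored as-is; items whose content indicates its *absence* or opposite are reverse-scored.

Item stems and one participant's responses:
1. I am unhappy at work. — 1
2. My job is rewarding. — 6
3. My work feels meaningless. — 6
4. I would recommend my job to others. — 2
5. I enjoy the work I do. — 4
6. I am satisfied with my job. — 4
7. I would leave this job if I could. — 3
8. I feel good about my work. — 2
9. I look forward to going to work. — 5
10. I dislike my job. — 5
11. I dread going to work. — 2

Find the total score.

46

Items 1, 3, 7, 10, 11 describe the absence/opposite of job satisfaction → reverse-score.
reversed = (1+7) − raw = 8 − raw.
  item 1: 8 − 1 = 7
  item 2: 6
  item 3: 8 − 6 = 2
  item 4: 2
  item 5: 4
  item 6: 4
  item 7: 8 − 3 = 5
  item 8: 2
  item 9: 5
  item 10: 8 − 5 = 3
  item 11: 8 − 2 = 6
Total = 7 + 6 + 2 + 2 + 4 + 4 + 5 + 2 + 5 + 3 + 6 = 46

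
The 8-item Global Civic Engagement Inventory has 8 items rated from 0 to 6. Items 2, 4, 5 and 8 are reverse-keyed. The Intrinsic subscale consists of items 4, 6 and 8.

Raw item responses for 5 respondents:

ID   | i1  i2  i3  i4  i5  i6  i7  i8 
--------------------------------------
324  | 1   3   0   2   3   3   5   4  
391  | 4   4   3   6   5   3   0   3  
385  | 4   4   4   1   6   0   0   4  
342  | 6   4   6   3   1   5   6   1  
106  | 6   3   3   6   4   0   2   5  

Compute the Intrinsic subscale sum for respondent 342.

Respondent 342 raw: 6, 4, 6, 3, 1, 5, 6, 1.
Intrinsic items: 4, 6, 8.
Reverse-coded (reversed = (0+6) − raw = 6 − raw):
  item 4: 6 − 3 = 3
  item 6: 5
  item 8: 6 − 1 = 5
Sum = 3 + 5 + 5 = 13

13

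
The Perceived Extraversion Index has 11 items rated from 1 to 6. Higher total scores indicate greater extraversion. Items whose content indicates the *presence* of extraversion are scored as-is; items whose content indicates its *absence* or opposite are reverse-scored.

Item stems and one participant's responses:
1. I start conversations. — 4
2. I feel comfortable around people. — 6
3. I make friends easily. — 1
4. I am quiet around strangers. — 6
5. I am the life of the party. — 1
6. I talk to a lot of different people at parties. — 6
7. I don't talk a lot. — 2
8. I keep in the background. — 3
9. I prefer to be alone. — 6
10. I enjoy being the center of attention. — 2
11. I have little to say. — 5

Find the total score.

33

Items 4, 7, 8, 9, 11 describe the absence/opposite of extraversion → reverse-score.
on a 1–6 scale, reversed = 7 − raw.
  item 1: 4
  item 2: 6
  item 3: 1
  item 4: 7 − 6 = 1
  item 5: 1
  item 6: 6
  item 7: 7 − 2 = 5
  item 8: 7 − 3 = 4
  item 9: 7 − 6 = 1
  item 10: 2
  item 11: 7 − 5 = 2
Total = 4 + 6 + 1 + 1 + 1 + 6 + 5 + 4 + 1 + 2 + 2 = 33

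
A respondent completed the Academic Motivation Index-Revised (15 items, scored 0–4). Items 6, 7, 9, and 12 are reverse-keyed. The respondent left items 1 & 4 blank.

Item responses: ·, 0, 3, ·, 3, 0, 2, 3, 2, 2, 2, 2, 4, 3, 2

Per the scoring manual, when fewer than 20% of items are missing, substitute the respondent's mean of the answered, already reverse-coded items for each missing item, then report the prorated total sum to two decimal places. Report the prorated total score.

36.92

Reverse-coded (reverse-coded value = 4 − response):
  item 6: 4 − 0 = 4
  item 7: 4 − 2 = 2
  item 9: 4 − 2 = 2
  item 12: 4 − 2 = 2
Completed scored items (13 of 15): 0, 3, 3, 4, 2, 3, 2, 2, 2, 2, 4, 3, 2; sum = 32.
Person mean = 32 / 13 ≈ 2.4615
Prorated total = (32 / 13) × 15 = 36.92 (to 2 dp)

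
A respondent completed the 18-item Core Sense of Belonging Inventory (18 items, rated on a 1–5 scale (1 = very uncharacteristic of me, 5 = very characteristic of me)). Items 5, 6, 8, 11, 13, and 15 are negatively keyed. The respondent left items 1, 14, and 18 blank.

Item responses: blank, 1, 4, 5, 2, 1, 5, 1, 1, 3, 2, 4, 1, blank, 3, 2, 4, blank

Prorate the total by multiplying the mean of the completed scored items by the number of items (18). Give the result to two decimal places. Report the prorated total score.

Reverse-coded (reversed = (1+5) − raw = 6 − raw):
  item 5: 6 − 2 = 4
  item 6: 6 − 1 = 5
  item 8: 6 − 1 = 5
  item 11: 6 − 2 = 4
  item 13: 6 − 1 = 5
  item 15: 6 − 3 = 3
Completed scored items (15 of 18): 1, 4, 5, 4, 5, 5, 5, 1, 3, 4, 4, 5, 3, 2, 4; sum = 55.
Person mean = 55 / 15 ≈ 3.6667
Prorated total = (55 / 15) × 18 = 66.00 (to 2 dp)

66.00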